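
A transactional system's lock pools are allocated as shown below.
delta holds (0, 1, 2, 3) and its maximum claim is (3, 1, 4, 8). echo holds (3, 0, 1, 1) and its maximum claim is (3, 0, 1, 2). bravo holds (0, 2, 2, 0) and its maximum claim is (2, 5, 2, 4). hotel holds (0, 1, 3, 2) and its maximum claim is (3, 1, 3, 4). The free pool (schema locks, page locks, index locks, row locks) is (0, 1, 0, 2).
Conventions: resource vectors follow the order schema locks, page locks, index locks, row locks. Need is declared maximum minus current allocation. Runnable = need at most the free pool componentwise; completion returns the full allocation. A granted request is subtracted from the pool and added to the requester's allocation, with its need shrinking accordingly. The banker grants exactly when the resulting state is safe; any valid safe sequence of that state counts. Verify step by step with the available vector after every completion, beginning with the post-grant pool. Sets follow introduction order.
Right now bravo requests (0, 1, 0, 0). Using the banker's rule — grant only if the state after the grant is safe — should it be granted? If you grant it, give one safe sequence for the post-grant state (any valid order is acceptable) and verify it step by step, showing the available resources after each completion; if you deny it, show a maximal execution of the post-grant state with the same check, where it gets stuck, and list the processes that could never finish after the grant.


GRANT. The post-grant state is safe; one safe sequence: echo, hotel, delta, bravo.
Key observation: post-grant, (0, 0, 0, 2) remains, and an order beginning with echo completes everyone.
Step-by-step check of the post-grant state:
  pool = (0, 0, 0, 2)
  echo needs (0, 0, 0, 1) <= (0, 0, 0, 2) -> finishes; pool += (3, 0, 1, 1) = (3, 0, 1, 3)
  hotel needs (3, 0, 0, 2) <= (3, 0, 1, 3) -> finishes; pool += (0, 1, 3, 2) = (3, 1, 4, 5)
  delta needs (3, 0, 2, 5) <= (3, 1, 4, 5) -> finishes; pool += (0, 1, 2, 3) = (3, 2, 6, 8)
  bravo needs (2, 2, 0, 4) <= (3, 2, 6, 8) -> finishes; pool += (0, 3, 2, 0) = (3, 5, 8, 8)


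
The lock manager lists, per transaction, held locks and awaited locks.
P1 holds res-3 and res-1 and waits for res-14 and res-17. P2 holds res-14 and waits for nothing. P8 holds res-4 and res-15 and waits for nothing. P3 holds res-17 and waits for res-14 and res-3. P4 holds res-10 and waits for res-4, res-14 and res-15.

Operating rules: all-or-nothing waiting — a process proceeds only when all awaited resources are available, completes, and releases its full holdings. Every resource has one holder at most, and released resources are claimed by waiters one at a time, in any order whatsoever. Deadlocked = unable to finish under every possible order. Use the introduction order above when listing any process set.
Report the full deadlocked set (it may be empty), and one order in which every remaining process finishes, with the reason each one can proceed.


Deadlocked: P1 and P3.
Key observation: the loop P1 -> P3 -> P1 blocks itself forever; no other process is dragged down with it.
The rest can finish in the order P8, P2, P4.
Check, step by step:
  P8: no waits; runs immediately, freeing res-4 and res-15
  P2: no waits; runs immediately, freeing res-14
  run P4 (all its waits — res-4, res-14 and res-15 — are resolved); releases res-10


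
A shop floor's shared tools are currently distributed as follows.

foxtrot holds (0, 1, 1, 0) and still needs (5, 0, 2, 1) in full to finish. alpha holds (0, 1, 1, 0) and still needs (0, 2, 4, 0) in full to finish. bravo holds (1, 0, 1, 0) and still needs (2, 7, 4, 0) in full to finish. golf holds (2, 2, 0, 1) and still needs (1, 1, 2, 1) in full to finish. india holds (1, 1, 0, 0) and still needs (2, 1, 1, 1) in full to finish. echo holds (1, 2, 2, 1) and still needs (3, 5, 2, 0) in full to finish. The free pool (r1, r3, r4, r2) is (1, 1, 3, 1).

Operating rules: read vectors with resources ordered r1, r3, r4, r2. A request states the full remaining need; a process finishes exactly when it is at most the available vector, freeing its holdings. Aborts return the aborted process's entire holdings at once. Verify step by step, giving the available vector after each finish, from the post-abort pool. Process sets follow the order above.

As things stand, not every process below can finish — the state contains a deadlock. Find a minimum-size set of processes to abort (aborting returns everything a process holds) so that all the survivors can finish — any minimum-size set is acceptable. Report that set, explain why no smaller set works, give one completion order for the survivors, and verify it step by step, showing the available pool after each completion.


The answer: abort alpha.
Key observation: echo could never have finished before the abort; with (0, 1, 1, 0) returned by alpha, it fits at step 3.
No smaller set exists: with zero aborts the deadlock remains.
Survivors finish in the order: golf, india, echo, bravo, foxtrot. Verifying each step (pool after the aborts first):
  pool = (1, 2, 4, 1)
  golf: need (1, 1, 2, 1) fits (1, 2, 4, 1); releases (2, 2, 0, 1), pool now (3, 4, 4, 2)
  india: need (2, 1, 1, 1) fits (3, 4, 4, 2); releases (1, 1, 0, 0), pool now (4, 5, 4, 2)
  echo: need (3, 5, 2, 0) fits (4, 5, 4, 2); releases (1, 2, 2, 1), pool now (5, 7, 6, 3)
  bravo: need (2, 7, 4, 0) fits (5, 7, 6, 3); releases (1, 0, 1, 0), pool now (6, 7, 7, 3)
  foxtrot: need (5, 0, 2, 1) fits (6, 7, 7, 3); releases (0, 1, 1, 0), pool now (6, 8, 8, 3)


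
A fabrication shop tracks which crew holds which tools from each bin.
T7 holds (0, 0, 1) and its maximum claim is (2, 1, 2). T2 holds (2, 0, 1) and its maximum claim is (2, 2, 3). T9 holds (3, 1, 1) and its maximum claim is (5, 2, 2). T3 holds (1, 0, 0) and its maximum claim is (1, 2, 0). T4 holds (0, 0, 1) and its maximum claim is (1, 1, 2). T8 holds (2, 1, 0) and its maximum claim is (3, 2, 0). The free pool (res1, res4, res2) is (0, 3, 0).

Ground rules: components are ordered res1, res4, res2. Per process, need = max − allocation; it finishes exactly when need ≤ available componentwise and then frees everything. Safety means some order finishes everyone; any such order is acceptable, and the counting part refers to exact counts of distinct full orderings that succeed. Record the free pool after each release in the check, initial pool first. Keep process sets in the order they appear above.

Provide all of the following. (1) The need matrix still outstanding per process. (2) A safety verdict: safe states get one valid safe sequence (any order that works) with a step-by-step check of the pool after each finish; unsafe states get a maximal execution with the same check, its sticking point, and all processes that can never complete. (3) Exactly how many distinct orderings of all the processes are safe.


(1) Need matrix, components ordered res1, res4, res2:
  T7: (2, 1, 1)
  T2: (0, 2, 2)
  T9: (2, 1, 1)
  T3: (0, 2, 0)
  T4: (1, 1, 1)
  T8: (1, 1, 0)
(2) The state is UNSAFE.
Key observation: after T3, T8 complete, (3, 4, 0) is the best the pool ever gets, yet each leftover process wants more res2.
Going as far as possible: T3, T8; after that, nothing fits. Step-by-step check:
  pool = (0, 3, 0)
  T3 needs (0, 2, 0) <= (0, 3, 0) -> finishes; pool += (1, 0, 0) = (1, 3, 0)
  T8 needs (1, 1, 0) <= (1, 3, 0) -> finishes; pool += (2, 1, 0) = (3, 4, 0)
  T7 cannot run: need (2, 1, 1) vs free (3, 4, 0) (insufficient res2)
  T2 cannot run: need (0, 2, 2) vs free (3, 4, 0) (insufficient res2)
  T9 cannot run: need (2, 1, 1) vs free (3, 4, 0) (insufficient res2)
  T4 cannot run: need (1, 1, 1) vs free (3, 4, 0) (insufficient res2)
Never able to finish: T7, T2, T9 and T4.
(3) Precisely 0 of the possible complete orderings are safe sequences.


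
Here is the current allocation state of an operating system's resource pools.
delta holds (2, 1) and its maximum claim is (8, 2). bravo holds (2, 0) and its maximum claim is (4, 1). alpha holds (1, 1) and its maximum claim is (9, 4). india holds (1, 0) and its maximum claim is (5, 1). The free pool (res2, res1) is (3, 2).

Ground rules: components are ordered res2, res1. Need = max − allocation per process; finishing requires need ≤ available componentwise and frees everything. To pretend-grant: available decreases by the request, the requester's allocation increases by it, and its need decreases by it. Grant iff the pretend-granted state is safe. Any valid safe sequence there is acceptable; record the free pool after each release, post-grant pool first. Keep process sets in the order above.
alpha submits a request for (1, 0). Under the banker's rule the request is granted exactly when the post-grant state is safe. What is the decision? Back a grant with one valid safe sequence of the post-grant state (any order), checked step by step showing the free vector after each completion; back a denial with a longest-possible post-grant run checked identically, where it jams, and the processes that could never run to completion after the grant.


DENY: after the grant no complete ordering would exist.
Key observation: the pool after bravo, india is (5, 2); every surviving request exceeds it in res2, so progress ends there.
Pretend the grant happened; the run bravo, india goes as far as possible. Check, step by step:
  pool = (2, 2)
  run bravo (needs (2, 1), free (2, 2)); after release of (2, 0) the pool is (4, 2)
  run india (needs (4, 1), free (4, 2)); after release of (1, 0) the pool is (5, 2)
  blocked: delta wants (6, 1), pool (5, 2) — not enough res2
  blocked: alpha wants (7, 3), pool (5, 2) — not enough res2 and res1
Had the request been granted, delta and alpha could never finish.


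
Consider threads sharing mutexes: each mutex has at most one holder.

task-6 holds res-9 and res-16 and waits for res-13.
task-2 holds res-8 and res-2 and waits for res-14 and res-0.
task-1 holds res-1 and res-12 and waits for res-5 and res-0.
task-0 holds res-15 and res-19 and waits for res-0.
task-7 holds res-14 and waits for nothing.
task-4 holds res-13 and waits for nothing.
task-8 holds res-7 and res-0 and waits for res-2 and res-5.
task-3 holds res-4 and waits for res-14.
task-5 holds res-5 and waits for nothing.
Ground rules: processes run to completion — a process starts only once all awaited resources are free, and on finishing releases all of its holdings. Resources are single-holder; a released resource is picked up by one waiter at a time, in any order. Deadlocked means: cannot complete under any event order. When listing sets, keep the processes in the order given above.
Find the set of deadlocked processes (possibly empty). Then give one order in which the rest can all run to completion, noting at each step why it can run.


Deadlocked set: task-2, task-1, task-0 and task-8.
Key observation: along task-2 -> task-8 -> task-2, each member waits on what the next one holds — a deadlock; task-1 and task-0 wait into the deadlock from upstream.
The rest can finish in the order task-7, task-5, task-4, task-6, task-3.
Check, step by step:
  task-7 waits on nothing -> runs at once and releases res-14
  task-5 waits on nothing -> runs at once and releases res-5
  task-4 waits on nothing -> runs at once and releases res-13
  task-6: everything it awaited (res-13) is free; runs, freeing res-9 and res-16
  task-3: everything it awaited (res-14) is free; runs, freeing res-4


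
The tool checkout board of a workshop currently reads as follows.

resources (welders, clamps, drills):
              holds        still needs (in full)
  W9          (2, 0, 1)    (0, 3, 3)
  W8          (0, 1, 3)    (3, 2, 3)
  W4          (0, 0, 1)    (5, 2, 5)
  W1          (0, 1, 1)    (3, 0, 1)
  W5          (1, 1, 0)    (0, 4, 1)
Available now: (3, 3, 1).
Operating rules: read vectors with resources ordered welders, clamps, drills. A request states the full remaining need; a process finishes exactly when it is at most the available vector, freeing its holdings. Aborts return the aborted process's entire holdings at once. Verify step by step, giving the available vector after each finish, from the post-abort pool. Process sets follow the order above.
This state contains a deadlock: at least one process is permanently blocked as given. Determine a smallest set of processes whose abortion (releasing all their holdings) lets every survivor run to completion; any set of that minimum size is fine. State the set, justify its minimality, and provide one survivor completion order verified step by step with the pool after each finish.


Minimum abort set: W4.
Key observation: the deadlocked W8 becomes finishable only because W4 released (0, 0, 1); it completes at step 2 below.
Why nothing smaller works: aborting no one leaves the state deadlocked as given.
The survivors complete as W1, W8, W5, W9. Walking it through (starting from the post-abort pool):
  pool = (3, 3, 2)
  W1 needs (3, 0, 1) <= (3, 3, 2) -> finishes; pool += (0, 1, 1) = (3, 4, 3)
  W8 needs (3, 2, 3) <= (3, 4, 3) -> finishes; pool += (0, 1, 3) = (3, 5, 6)
  W5 needs (0, 4, 1) <= (3, 5, 6) -> finishes; pool += (1, 1, 0) = (4, 6, 6)
  W9 needs (0, 3, 3) <= (4, 6, 6) -> finishes; pool += (2, 0, 1) = (6, 6, 7)


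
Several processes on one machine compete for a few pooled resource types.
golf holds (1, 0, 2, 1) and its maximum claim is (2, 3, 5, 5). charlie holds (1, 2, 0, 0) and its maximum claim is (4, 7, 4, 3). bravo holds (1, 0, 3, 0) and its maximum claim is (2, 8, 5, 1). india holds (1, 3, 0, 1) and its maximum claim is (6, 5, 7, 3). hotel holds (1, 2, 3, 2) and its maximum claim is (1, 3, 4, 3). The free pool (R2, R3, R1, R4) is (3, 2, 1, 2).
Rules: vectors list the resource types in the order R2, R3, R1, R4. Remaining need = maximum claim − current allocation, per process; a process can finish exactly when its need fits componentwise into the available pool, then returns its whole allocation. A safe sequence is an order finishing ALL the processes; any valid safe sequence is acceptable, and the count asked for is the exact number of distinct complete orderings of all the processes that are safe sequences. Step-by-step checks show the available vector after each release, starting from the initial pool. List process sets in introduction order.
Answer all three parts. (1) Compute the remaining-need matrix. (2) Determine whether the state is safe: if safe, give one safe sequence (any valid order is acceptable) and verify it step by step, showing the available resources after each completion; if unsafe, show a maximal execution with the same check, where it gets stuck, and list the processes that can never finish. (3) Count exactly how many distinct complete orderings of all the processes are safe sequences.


(1) Remaining need (order R2, R3, R1, R4):
  golf: (1, 3, 3, 4)
  charlie: (3, 5, 4, 3)
  bravo: (1, 8, 2, 1)
  india: (5, 2, 7, 2)
  hotel: (0, 1, 1, 1)
(2) UNSAFE.
Key observation: after hotel, golf the pool peaks at (5, 4, 6, 5), and each blocked process is short somewhere: charlie on R3; bravo on R3; india on R1.
The run hotel, golf cannot be extended any further. Check, step by step:
  pool = (3, 2, 1, 2)
  hotel needs (0, 1, 1, 1) <= (3, 2, 1, 2) -> finishes; pool += (1, 2, 3, 2) = (4, 4, 4, 4)
  golf needs (1, 3, 3, 4) <= (4, 4, 4, 4) -> finishes; pool += (1, 0, 2, 1) = (5, 4, 6, 5)
  blocked: charlie wants (3, 5, 4, 3), pool (5, 4, 6, 5) — not enough R3
  blocked: bravo wants (1, 8, 2, 1), pool (5, 4, 6, 5) — not enough R3
  blocked: india wants (5, 2, 7, 2), pool (5, 4, 6, 5) — not enough R1
Never able to finish: charlie, bravo and india.
(3) The exact count: 0 of the possible complete orderings are safe sequences.


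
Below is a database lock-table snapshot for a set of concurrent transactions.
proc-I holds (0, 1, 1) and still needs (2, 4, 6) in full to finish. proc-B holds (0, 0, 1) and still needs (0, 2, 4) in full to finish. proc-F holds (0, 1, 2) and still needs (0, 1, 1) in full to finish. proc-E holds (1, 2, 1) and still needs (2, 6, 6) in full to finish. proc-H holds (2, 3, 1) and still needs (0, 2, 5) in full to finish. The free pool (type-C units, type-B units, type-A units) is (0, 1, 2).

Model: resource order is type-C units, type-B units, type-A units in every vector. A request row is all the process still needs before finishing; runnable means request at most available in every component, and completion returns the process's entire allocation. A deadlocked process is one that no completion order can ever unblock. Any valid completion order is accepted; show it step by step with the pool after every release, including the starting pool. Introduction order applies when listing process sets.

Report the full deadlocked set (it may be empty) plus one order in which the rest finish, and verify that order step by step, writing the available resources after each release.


No process is deadlocked.
Key observation: the pool covers proc-F at once, and every later process fits after earlier releases.
A valid finishing order for the others: proc-F, proc-B, proc-H, proc-I, proc-E. Walking it through:
  pool = (0, 1, 2)
  run proc-F (needs (0, 1, 1), free (0, 1, 2)); after release of (0, 1, 2) the pool is (0, 2, 4)
  run proc-B (needs (0, 2, 4), free (0, 2, 4)); after release of (0, 0, 1) the pool is (0, 2, 5)
  run proc-H (needs (0, 2, 5), free (0, 2, 5)); after release of (2, 3, 1) the pool is (2, 5, 6)
  run proc-I (needs (2, 4, 6), free (2, 5, 6)); after release of (0, 1, 1) the pool is (2, 6, 7)
  run proc-E (needs (2, 6, 6), free (2, 6, 7)); after release of (1, 2, 1) the pool is (3, 8, 8)


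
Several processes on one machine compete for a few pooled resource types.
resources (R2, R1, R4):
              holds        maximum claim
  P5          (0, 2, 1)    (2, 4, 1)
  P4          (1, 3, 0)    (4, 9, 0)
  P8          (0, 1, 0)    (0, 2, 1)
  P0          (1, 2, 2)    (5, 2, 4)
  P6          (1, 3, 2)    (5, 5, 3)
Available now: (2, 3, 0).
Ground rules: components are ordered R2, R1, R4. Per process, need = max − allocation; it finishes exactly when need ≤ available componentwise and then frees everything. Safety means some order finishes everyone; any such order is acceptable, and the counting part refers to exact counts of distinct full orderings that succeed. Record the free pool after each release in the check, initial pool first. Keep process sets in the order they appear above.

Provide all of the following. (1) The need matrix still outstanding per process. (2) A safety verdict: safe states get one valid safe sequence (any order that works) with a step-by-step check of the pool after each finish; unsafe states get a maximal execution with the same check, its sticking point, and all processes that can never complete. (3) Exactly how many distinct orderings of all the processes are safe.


(1) Need matrix, components ordered R2, R1, R4:
  P5: (2, 2, 0)
  P4: (3, 6, 0)
  P8: (0, 1, 1)
  P0: (4, 0, 2)
  P6: (4, 2, 1)
(2) UNSAFE.
Key observation: the wall is R2: completing P5, P8 brings the pool only to (2, 6, 1), and all the rest need more.
Going as far as possible: P5, P8; after that, nothing fits. Walking it through:
  pool = (2, 3, 0)
  P5 needs (2, 2, 0) <= (2, 3, 0) -> finishes; pool += (0, 2, 1) = (2, 5, 1)
  P8 needs (0, 1, 1) <= (2, 5, 1) -> finishes; pool += (0, 1, 0) = (2, 6, 1)
  P4 cannot run: need (3, 6, 0) vs free (2, 6, 1) (insufficient R2)
  P0 cannot run: need (4, 0, 2) vs free (2, 6, 1) (insufficient R2 and R4)
  P6 cannot run: need (4, 2, 1) vs free (2, 6, 1) (insufficient R2)
Processes that can never finish: P4, P0 and P6.
(3) The exact count: 0 of the possible complete orderings are safe sequences.


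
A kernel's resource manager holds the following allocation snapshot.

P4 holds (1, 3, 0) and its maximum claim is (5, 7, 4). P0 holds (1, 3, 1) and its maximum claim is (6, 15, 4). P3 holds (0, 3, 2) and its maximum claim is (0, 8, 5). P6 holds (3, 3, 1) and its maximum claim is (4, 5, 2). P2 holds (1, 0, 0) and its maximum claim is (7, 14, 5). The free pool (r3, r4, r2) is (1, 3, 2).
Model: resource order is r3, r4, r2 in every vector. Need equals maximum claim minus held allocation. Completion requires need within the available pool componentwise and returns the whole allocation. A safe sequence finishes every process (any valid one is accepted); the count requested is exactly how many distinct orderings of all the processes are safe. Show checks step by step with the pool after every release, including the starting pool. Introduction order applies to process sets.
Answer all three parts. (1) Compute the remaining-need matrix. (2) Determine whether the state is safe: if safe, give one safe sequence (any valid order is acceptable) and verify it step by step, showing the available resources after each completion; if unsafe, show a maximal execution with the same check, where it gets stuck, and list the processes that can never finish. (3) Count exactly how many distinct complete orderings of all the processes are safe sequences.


(1) Remaining need (order r3, r4, r2):
  P4: (4, 4, 4)
  P0: (5, 12, 3)
  P3: (0, 5, 3)
  P6: (1, 2, 1)
  P2: (6, 14, 5)
(2) SAFE. One safe sequence: P6, P3, P4, P0, P2.
Key observation: at P6 the run first touches a limit — (1, 2, 1) against (1, 3, 2), exact on a resource it actually requests.
Walking it through:
  pool = (1, 3, 2)
  run P6 (needs (1, 2, 1), free (1, 3, 2)); after release of (3, 3, 1) the pool is (4, 6, 3)
  run P3 (needs (0, 5, 3), free (4, 6, 3)); after release of (0, 3, 2) the pool is (4, 9, 5)
  run P4 (needs (4, 4, 4), free (4, 9, 5)); after release of (1, 3, 0) the pool is (5, 12, 5)
  run P0 (needs (5, 12, 3), free (5, 12, 5)); after release of (1, 3, 1) the pool is (6, 15, 6)
  run P2 (needs (6, 14, 5), free (6, 15, 6)); after release of (1, 0, 0) the pool is (7, 15, 6)
(3) Precisely 1 of the possible complete orderings is a safe sequence.


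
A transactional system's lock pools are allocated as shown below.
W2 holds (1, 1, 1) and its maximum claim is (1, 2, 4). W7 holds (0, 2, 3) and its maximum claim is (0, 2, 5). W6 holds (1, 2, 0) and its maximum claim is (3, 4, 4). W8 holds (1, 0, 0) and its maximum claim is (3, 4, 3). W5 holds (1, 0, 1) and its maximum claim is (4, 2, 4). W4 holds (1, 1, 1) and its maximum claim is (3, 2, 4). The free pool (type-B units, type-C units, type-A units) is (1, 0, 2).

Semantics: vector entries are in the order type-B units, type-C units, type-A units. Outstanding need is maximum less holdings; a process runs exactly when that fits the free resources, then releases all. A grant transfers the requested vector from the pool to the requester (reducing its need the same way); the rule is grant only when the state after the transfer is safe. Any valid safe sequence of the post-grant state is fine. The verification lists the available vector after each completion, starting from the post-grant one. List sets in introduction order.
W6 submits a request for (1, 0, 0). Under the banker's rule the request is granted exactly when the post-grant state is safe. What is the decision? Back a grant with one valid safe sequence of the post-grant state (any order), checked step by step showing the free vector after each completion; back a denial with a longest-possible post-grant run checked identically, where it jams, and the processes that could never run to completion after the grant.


GRANT — the state after the grant stays safe, e.g. via W7, W2, W6, W4, W8, W5.
Key observation: the transfer keeps a workable pool ((0, 0, 2)); W7 starts the safe sequence.
Verifying the post-grant state step by step:
  pool = (0, 0, 2)
  W7 needs (0, 0, 2) <= (0, 0, 2) -> finishes; pool += (0, 2, 3) = (0, 2, 5)
  W2 needs (0, 1, 3) <= (0, 2, 5) -> finishes; pool += (1, 1, 1) = (1, 3, 6)
  W6 needs (1, 2, 4) <= (1, 3, 6) -> finishes; pool += (2, 2, 0) = (3, 5, 6)
  W4 needs (2, 1, 3) <= (3, 5, 6) -> finishes; pool += (1, 1, 1) = (4, 6, 7)
  W8 needs (2, 4, 3) <= (4, 6, 7) -> finishes; pool += (1, 0, 0) = (5, 6, 7)
  W5 needs (3, 2, 3) <= (5, 6, 7) -> finishes; pool += (1, 0, 1) = (6, 6, 8)


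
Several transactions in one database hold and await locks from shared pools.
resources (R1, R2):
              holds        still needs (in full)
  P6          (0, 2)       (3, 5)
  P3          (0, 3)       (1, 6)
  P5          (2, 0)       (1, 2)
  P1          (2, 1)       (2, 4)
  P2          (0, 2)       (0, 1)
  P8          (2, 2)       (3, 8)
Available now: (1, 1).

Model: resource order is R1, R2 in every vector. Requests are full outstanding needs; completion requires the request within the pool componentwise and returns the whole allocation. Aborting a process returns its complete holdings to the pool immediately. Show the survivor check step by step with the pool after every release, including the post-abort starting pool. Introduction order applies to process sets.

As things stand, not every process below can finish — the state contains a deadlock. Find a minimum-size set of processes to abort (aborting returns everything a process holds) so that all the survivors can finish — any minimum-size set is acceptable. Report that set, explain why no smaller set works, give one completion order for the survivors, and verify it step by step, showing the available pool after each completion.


Minimum abort set: P6.
Key observation: P1 could never have finished before the abort; with (0, 2) returned by P6, it fits at step 3.
No smaller set exists: with zero aborts the deadlock remains.
One survivor order: P2, P5, P1, P3, P8. Check, step by step (post-abort pool first):
  pool = (1, 3)
  run P2 (needs (0, 1), free (1, 3)); after release of (0, 2) the pool is (1, 5)
  run P5 (needs (1, 2), free (1, 5)); after release of (2, 0) the pool is (3, 5)
  run P1 (needs (2, 4), free (3, 5)); after release of (2, 1) the pool is (5, 6)
  run P3 (needs (1, 6), free (5, 6)); after release of (0, 3) the pool is (5, 9)
  run P8 (needs (3, 8), free (5, 9)); after release of (2, 2) the pool is (7, 11)


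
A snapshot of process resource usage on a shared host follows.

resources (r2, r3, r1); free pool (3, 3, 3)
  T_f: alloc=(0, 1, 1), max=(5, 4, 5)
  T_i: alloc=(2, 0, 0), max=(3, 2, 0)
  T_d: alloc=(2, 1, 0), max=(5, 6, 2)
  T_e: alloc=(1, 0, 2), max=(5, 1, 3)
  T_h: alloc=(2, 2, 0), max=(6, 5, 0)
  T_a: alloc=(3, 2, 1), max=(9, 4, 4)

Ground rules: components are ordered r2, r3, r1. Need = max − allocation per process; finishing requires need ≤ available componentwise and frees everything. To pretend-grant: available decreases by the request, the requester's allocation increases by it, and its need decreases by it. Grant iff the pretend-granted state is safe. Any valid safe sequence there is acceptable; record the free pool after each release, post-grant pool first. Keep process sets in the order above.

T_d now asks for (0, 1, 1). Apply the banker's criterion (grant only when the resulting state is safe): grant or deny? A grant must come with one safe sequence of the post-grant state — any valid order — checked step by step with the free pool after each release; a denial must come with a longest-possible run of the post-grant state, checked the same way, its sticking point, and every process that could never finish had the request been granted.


GRANT: granting preserves safety; a valid post-grant sequence is T_i, T_e, T_a, T_h, T_d, T_f.
Key observation: even at the reduced pool (3, 2, 2), T_i fits immediately, so safety survives the grant.
Verifying the post-grant state step by step:
  pool = (3, 2, 2)
  T_i: need (1, 2, 0) fits (3, 2, 2); releases (2, 0, 0), pool now (5, 2, 2)
  T_e: need (4, 1, 1) fits (5, 2, 2); releases (1, 0, 2), pool now (6, 2, 4)
  T_a: need (6, 2, 3) fits (6, 2, 4); releases (3, 2, 1), pool now (9, 4, 5)
  T_h: need (4, 3, 0) fits (9, 4, 5); releases (2, 2, 0), pool now (11, 6, 5)
  T_d: need (3, 4, 1) fits (11, 6, 5); releases (2, 2, 1), pool now (13, 8, 6)
  T_f: need (5, 3, 4) fits (13, 8, 6); releases (0, 1, 1), pool now (13, 9, 7)


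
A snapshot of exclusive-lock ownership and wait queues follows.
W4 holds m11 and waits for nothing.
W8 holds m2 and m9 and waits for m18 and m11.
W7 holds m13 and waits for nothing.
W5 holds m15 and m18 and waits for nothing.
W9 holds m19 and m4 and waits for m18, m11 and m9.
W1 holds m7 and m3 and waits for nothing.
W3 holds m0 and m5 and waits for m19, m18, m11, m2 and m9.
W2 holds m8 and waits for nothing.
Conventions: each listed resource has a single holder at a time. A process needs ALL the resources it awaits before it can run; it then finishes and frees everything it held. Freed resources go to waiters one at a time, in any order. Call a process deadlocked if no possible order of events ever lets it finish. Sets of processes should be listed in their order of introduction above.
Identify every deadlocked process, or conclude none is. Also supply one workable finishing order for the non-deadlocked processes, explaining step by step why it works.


No process is deadlocked.
Key observation: the waits form no ring: some process can always run, and its releases unblock the others one by one.
One completion order for the rest: W5, W7, W4, W8, W2, W1, W9, W3.
Verifying each step:
  run W5 (it waits on nothing); releases m15 and m18
  run W7 (it waits on nothing); releases m13
  run W4 (it waits on nothing); releases m11
  run W8 (all its waits — m18 and m11 — are resolved); releases m2 and m9
  run W2 (it waits on nothing); releases m8
  run W1 (it waits on nothing); releases m7 and m3
  run W9 (all its waits — m18, m11 and m9 — are resolved); releases m19 and m4
  run W3 (all its waits — m19, m18, m11, m2 and m9 — are resolved); releases m0 and m5


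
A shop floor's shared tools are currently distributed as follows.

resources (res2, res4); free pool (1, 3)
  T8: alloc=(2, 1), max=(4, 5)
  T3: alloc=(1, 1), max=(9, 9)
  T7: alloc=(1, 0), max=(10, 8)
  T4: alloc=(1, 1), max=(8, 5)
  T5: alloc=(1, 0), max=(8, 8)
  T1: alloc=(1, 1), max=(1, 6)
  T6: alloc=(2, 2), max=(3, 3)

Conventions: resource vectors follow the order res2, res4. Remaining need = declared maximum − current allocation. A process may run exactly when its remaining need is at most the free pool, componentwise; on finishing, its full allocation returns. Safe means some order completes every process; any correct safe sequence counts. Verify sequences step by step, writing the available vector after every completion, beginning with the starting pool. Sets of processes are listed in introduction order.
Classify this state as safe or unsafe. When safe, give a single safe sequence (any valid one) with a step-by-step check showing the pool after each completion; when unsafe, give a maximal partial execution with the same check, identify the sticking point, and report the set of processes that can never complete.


UNSAFE.
Key observation: T6, T8, T1 can finish, but then (6, 7) is all there is, and the blocked group's res2 demands exceed it.
A maximal execution: T6, T8, T1 — then nothing else fits. Verifying each step:
  pool = (1, 3)
  T6 needs (1, 1) <= (1, 3) -> finishes; pool += (2, 2) = (3, 5)
  T8 needs (2, 4) <= (3, 5) -> finishes; pool += (2, 1) = (5, 6)
  T1 needs (0, 5) <= (5, 6) -> finishes; pool += (1, 1) = (6, 7)
  T3 still needs (8, 8) but only (6, 7) is free — short on res2 and res4
  T7 still needs (9, 8) but only (6, 7) is free — short on res2 and res4
  T4 still needs (7, 4) but only (6, 7) is free — short on res2
  T5 still needs (7, 8) but only (6, 7) is free — short on res2 and res4
Processes that can never finish: T3, T7, T4 and T5.


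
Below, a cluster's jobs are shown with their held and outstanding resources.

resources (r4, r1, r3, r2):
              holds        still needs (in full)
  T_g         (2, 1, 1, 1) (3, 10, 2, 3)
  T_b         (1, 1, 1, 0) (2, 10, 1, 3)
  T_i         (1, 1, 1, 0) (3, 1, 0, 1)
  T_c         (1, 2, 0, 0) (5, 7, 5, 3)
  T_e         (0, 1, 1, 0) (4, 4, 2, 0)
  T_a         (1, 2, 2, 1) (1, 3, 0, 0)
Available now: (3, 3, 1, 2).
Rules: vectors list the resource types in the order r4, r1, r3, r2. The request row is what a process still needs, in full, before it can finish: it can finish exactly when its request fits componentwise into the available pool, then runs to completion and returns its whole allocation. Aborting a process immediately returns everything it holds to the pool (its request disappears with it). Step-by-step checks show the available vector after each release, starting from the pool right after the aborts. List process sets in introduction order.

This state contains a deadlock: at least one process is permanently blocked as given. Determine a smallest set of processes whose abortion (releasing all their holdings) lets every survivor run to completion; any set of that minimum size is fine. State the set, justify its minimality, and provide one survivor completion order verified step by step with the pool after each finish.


The answer: abort T_b.
Key observation: T_g was stuck for good until T_b gave back (1, 1, 1, 0); in the order shown it finishes at step 5.
No smaller set exists: with zero aborts the deadlock remains.
The survivors complete as T_i, T_a, T_e, T_c, T_g. Verifying each step (starting from the post-abort pool):
  pool = (4, 4, 2, 2)
  run T_i (needs (3, 1, 0, 1), free (4, 4, 2, 2)); after release of (1, 1, 1, 0) the pool is (5, 5, 3, 2)
  run T_a (needs (1, 3, 0, 0), free (5, 5, 3, 2)); after release of (1, 2, 2, 1) the pool is (6, 7, 5, 3)
  run T_e (needs (4, 4, 2, 0), free (6, 7, 5, 3)); after release of (0, 1, 1, 0) the pool is (6, 8, 6, 3)
  run T_c (needs (5, 7, 5, 3), free (6, 8, 6, 3)); after release of (1, 2, 0, 0) the pool is (7, 10, 6, 3)
  run T_g (needs (3, 10, 2, 3), free (7, 10, 6, 3)); after release of (2, 1, 1, 1) the pool is (9, 11, 7, 4)


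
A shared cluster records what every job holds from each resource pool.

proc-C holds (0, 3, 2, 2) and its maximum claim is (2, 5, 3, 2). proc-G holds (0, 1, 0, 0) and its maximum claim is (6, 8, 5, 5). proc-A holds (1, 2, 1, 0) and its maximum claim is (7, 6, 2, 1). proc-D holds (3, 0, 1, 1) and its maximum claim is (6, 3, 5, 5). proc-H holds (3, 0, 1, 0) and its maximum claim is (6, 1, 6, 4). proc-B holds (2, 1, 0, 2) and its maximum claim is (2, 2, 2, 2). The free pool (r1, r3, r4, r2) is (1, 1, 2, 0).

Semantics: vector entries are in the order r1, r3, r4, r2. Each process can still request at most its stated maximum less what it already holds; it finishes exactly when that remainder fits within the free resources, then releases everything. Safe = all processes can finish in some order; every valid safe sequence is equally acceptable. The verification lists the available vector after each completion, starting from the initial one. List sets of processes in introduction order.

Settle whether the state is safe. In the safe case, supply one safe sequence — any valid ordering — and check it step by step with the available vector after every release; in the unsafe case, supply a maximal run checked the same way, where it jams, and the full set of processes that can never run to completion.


SAFE, for example via the order proc-B, proc-C, proc-D, proc-H, proc-A, proc-G.
Key observation: reading the order forward, proc-B is the first process whose need (0, 1, 2, 0) meets the free pool (1, 1, 2, 0) exactly on a resource it requests.
Check, step by step:
  pool = (1, 1, 2, 0)
  proc-B needs (0, 1, 2, 0) <= (1, 1, 2, 0) -> finishes; pool += (2, 1, 0, 2) = (3, 2, 2, 2)
  proc-C needs (2, 2, 1, 0) <= (3, 2, 2, 2) -> finishes; pool += (0, 3, 2, 2) = (3, 5, 4, 4)
  proc-D needs (3, 3, 4, 4) <= (3, 5, 4, 4) -> finishes; pool += (3, 0, 1, 1) = (6, 5, 5, 5)
  proc-H needs (3, 1, 5, 4) <= (6, 5, 5, 5) -> finishes; pool += (3, 0, 1, 0) = (9, 5, 6, 5)
  proc-A needs (6, 4, 1, 1) <= (9, 5, 6, 5) -> finishes; pool += (1, 2, 1, 0) = (10, 7, 7, 5)
  proc-G needs (6, 7, 5, 5) <= (10, 7, 7, 5) -> finishes; pool += (0, 1, 0, 0) = (10, 8, 7, 5)


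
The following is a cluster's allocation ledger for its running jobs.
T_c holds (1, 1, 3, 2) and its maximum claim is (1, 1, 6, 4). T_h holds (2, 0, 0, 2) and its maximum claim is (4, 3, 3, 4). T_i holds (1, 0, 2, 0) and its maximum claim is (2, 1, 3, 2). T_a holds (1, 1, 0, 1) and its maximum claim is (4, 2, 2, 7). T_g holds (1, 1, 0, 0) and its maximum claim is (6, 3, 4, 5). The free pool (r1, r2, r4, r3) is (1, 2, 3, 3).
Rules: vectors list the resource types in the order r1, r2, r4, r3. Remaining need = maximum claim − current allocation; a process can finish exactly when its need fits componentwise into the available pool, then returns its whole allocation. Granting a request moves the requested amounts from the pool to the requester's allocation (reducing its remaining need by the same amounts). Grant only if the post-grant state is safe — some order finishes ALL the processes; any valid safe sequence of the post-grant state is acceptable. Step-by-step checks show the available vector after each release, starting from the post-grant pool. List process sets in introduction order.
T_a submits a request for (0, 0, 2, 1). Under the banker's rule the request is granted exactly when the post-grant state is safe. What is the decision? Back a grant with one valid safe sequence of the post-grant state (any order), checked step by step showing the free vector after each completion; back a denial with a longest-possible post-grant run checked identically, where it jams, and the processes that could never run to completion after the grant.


GRANT: granting preserves safety; a valid post-grant sequence is T_i, T_c, T_h, T_a, T_g.
Key observation: after the grant the pool drops to (1, 2, 1, 2), which still lets T_i finish first and unwind the rest.
Verifying the post-grant state step by step:
  pool = (1, 2, 1, 2)
  T_i needs (1, 1, 1, 2) <= (1, 2, 1, 2) -> finishes; pool += (1, 0, 2, 0) = (2, 2, 3, 2)
  T_c needs (0, 0, 3, 2) <= (2, 2, 3, 2) -> finishes; pool += (1, 1, 3, 2) = (3, 3, 6, 4)
  T_h needs (2, 3, 3, 2) <= (3, 3, 6, 4) -> finishes; pool += (2, 0, 0, 2) = (5, 3, 6, 6)
  T_a needs (3, 1, 0, 5) <= (5, 3, 6, 6) -> finishes; pool += (1, 1, 2, 2) = (6, 4, 8, 8)
  T_g needs (5, 2, 4, 5) <= (6, 4, 8, 8) -> finishes; pool += (1, 1, 0, 0) = (7, 5, 8, 8)


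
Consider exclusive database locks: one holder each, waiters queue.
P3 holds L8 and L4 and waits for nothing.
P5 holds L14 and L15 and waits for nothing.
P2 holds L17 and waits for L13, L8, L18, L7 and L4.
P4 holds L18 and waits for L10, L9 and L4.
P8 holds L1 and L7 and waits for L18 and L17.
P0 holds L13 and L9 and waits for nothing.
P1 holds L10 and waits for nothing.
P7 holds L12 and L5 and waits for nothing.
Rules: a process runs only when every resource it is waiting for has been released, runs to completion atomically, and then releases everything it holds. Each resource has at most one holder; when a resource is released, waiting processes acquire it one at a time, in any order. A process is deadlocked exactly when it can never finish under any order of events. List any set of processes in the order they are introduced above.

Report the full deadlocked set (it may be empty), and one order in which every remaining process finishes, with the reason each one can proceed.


Deadlocked set: P2 and P8.
Key observation: the cycle P2 -> P8 -> P2 can never break — each member waits on the next; no other process is dragged down with it.
The rest can finish in the order P5, P0, P1, P7, P3, P4.
Check, step by step:
  P5 waits on nothing -> runs at once and releases L14 and L15
  P0 waits on nothing -> runs at once and releases L13 and L9
  P1 waits on nothing -> runs at once and releases L10
  P7 waits on nothing -> runs at once and releases L12 and L5
  P3 waits on nothing -> runs at once and releases L8 and L4
  P4: everything it awaited (L10, L9 and L4) is free; runs, freeing L18


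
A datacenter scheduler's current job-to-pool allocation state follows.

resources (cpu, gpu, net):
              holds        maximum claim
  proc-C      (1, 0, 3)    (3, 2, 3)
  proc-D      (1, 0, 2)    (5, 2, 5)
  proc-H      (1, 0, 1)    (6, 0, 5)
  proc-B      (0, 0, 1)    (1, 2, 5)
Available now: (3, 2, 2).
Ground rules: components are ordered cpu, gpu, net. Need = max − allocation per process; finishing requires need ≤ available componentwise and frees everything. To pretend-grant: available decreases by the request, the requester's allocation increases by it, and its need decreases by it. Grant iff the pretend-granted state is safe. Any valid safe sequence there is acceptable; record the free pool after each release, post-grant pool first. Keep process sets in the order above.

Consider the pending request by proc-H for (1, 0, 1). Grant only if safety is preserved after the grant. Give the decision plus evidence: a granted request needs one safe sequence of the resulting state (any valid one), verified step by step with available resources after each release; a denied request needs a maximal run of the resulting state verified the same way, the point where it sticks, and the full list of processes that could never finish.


DENY: after the grant no complete ordering would exist.
Key observation: cpu is the bottleneck — with proc-C, proc-B done the pool holds (3, 2, 5), short of every remaining need.
On the post-grant state, proc-C, proc-B is a maximal run — nothing extends it. Step-by-step check:
  pool = (2, 2, 1)
  proc-C needs (2, 2, 0) <= (2, 2, 1) -> finishes; pool += (1, 0, 3) = (3, 2, 4)
  proc-B needs (1, 2, 4) <= (3, 2, 4) -> finishes; pool += (0, 0, 1) = (3, 2, 5)
  blocked: proc-D wants (4, 2, 3), pool (3, 2, 5) — not enough cpu
  blocked: proc-H wants (4, 0, 3), pool (3, 2, 5) — not enough cpu
Had the request been granted, proc-D and proc-H could never finish.
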